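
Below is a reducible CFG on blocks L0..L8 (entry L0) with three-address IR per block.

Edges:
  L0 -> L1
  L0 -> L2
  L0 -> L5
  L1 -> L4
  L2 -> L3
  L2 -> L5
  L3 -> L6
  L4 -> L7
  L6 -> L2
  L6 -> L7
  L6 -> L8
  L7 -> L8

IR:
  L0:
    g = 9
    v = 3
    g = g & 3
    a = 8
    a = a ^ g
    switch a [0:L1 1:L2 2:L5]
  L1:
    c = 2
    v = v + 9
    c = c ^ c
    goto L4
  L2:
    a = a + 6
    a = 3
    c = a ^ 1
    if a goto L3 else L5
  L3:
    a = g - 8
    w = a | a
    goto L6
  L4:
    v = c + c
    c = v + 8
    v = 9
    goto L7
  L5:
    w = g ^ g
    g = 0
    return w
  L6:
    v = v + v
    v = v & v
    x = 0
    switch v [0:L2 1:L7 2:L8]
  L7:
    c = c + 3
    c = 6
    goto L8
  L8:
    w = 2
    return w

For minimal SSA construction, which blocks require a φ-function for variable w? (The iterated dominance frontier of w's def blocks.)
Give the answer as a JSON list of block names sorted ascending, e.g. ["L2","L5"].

idom tree: L1←L0 L2←L0 L3←L2 L4←L1 L5←L0 L6←L3 L7←L0 L8←L0
Dom at joins:
  L2: preds {L0,L6}: {L0} ∩ {L0,L2,L3,L6} = {L0}; idom=L0
  L5: preds {L0,L2}: {L0} ∩ {L0,L2} = {L0}; idom=L0
  L7: preds {L4,L6}: {L0,L1,L4} ∩ {L0,L2,L3,L6} = {L0}; idom=L0
  L8: preds {L6,L7}: {L0,L2,L3,L6} ∩ {L0,L7} = {L0}; idom=L0

Frontier:
  join L2 pred L0: · stop@L0
  join L2 pred L6: L6→L3→L2 stop@L0
  join L5 pred L0: · stop@L0
  join L5 pred L2: L2 stop@L0
  join L7 pred L4: L4→L1 stop@L0
  join L7 pred L6: L6→L3→L2 stop@L0
  join L8 pred L6: L6→L3→L2 stop@L0
  join L8 pred L7: L7 stop@L0
  L0 → ∅
  L1 → {L7}
  L2 → {L2,L5,L7,L8}
  L3 → {L2,L7,L8}
  L4 → {L7}
  L5 → ∅
  L6 → {L2,L7,L8}
  L7 → {L8}
  L8 → ∅

φ for w: defs {L3,L5,L8}
  DF⁺ = {L2,L5,L7,L8}

Answer: ["L2", "L5", "L7", "L8"]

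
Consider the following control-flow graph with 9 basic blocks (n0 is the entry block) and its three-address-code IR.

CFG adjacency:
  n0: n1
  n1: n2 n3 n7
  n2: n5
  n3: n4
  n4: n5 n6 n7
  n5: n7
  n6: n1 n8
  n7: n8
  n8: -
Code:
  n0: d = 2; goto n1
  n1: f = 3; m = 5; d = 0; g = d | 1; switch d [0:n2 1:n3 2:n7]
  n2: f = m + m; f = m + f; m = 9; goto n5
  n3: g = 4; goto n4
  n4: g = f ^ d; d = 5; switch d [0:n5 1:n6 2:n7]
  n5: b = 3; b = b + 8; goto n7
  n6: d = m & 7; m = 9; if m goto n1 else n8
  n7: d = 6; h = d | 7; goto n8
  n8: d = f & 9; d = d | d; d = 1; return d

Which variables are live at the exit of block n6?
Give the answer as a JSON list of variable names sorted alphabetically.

Answer: ["f"]

Analysis:
Per-block:
  n0: def={d} ue=∅
  n1: def={d,f,g,m} ue=∅
  n2: def={f,m} ue={m}
  n3: def={g} ue=∅
  n4: def={d,g} ue={d,f}
  n5: def={b} ue=∅
  n6: def={d,m} ue={m}
  n7: def={d,h} ue=∅
  n8: def={d} ue={f}

Backward fixpoint:
  n0: in=∅ out=∅
  n1: in=∅ out={d,f,m}
  n2: in={m} out={f}
  n3: in={d,f,m} out={d,f,m}
  n4: in={d,f,m} out={f,m}
  n5: in={f} out={f}
  n6: in={f,m} out={f}
  n7: in={f} out={f}
  n8: in={f} out=∅

live-out(n6) = ["f"]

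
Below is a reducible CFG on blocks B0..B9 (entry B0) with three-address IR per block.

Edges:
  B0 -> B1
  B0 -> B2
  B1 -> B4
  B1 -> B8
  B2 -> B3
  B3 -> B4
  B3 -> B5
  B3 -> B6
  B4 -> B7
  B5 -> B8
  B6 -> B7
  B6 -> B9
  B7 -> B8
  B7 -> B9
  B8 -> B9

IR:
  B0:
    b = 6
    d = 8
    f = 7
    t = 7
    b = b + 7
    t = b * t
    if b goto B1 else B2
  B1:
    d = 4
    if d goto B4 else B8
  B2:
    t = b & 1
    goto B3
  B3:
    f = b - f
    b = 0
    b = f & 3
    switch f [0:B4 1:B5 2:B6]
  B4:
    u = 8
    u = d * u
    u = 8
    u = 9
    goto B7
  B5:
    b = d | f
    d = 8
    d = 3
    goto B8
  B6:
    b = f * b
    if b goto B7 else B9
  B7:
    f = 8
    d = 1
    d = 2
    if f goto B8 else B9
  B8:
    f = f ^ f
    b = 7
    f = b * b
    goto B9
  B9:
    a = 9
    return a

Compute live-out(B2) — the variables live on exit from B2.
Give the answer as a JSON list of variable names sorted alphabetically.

Answer: ["b", "d", "f"]

Analysis:
Per-block:
  B0 def {b,d,f,t} use ∅
  B1 def {d} use ∅
  B2 def {t} use {b}
  B3 def {b,f} use {b,f}
  B4 def {u} use {d}
  B5 def {b,d} use {d,f}
  B6 def {b} use {b,f}
  B7 def {d,f} use ∅
  B8 def {b,f} use {f}
  B9 def {a} use ∅

Liveness:
  B0: in=∅ out={b,d,f}
  B1: in={f} out={d,f}
  B2: in={b,d,f} out={b,d,f}
  B3: in={b,d,f} out={b,d,f}
  B4: in={d} out=∅
  B5: in={d,f} out={f}
  B6: in={b,f} out=∅
  B7: in=∅ out={f}
  B8: in={f} out=∅
  B9: in=∅ out=∅

live-out(B2) = ["b", "d", "f"]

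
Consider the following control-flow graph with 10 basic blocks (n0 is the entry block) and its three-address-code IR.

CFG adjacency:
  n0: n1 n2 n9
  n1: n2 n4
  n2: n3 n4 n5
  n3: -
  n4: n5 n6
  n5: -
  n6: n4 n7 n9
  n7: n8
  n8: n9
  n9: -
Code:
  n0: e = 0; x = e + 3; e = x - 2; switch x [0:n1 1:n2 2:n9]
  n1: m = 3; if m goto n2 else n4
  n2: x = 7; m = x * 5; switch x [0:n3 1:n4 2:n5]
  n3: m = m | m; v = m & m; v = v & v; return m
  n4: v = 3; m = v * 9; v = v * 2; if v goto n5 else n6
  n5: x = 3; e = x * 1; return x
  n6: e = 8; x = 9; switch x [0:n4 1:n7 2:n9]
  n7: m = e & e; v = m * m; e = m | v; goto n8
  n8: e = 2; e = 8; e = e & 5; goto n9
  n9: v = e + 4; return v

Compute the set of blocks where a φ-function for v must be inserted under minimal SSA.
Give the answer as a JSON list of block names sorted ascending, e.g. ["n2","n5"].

idom tree: n1←n0 n2←n0 n3←n2 n4←n0 n5←n0 n6←n4 n7←n6 n8←n7 n9←n0
Dom at joins:
  n2: preds {n0,n1}: {n0} ∩ {n0,n1} = {n0}; idom=n0
  n4: preds {n1,n2,n6}: {n0,n1} ∩ {n0,n2} ∩ {n0,n4,n6} = {n0}; idom=n0
  n5: preds {n2,n4}: {n0,n2} ∩ {n0,n4} = {n0}; idom=n0
  n9: preds {n0,n6,n8}: {n0} ∩ {n0,n4,n6} ∩ {n0,n4,n6,n7,n8} = {n0}; idom=n0

Frontier:
  join n2 pred n0: · stop@n0
  join n2 pred n1: n1 stop@n0
  join n4 pred n1: n1 stop@n0
  join n4 pred n2: n2 stop@n0
  join n4 pred n6: n6→n4 stop@n0
  join n5 pred n2: n2 stop@n0
  join n5 pred n4: n4 stop@n0
  join n9 pred n0: · stop@n0
  join n9 pred n6: n6→n4 stop@n0
  join n9 pred n8: n8→n7→n6→n4 stop@n0
  n0: DF=∅
  n1: DF={n2,n4}
  n2: DF={n4,n5}
  n3: DF=∅
  n4: DF={n4,n5,n9}
  n5: DF=∅
  n6: DF={n4,n9}
  n7: DF={n9}
  n8: DF={n9}
  n9: DF=∅

φ for v: defs {n3,n4,n7,n9}
  DF⁺ = {n4,n5,n9}

Answer: ["n4", "n5", "n9"]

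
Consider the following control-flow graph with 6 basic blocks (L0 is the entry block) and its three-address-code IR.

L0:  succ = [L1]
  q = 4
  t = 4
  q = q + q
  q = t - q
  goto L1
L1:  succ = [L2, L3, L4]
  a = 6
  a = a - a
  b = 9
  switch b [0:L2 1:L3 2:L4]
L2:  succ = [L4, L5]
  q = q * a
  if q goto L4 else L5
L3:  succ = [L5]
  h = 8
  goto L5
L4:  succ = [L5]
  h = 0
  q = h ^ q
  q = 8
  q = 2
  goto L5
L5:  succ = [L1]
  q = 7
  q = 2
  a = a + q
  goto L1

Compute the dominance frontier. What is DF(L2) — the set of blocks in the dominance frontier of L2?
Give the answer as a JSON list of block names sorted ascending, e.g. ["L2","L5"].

Answer: ["L4", "L5"]

Analysis:
idom tree: L1←L0 L2←L1 L3←L1 L4←L1 L5←L1
Dom∩ at merges:
  L1: preds {L0,L5}: {L0} ∩ {L0,L1,L5} = {L0}; idom=L0
  L4: preds {L1,L2}: {L0,L1} ∩ {L0,L1,L2} = {L0,L1}; idom=L1
  L5: preds {L2,L3,L4}: {L0,L1,L2} ∩ {L0,L1,L3} ∩ {L0,L1,L4} = {L0,L1}; idom=L1

DF walk-up:
  L1←L0: walk · to L0
  L1←L5: walk L5→L1 to L0
  L4←L1: walk · to L1
  L4←L2: walk L2 to L1
  L5←L2: walk L2 to L1
  L5←L3: walk L3 to L1
  L5←L4: walk L4 to L1
  DF(L0)=∅
  DF(L1)={L1}
  DF(L2)={L4,L5}
  DF(L3)={L5}
  DF(L4)={L5}
  DF(L5)={L1}

DF(L2) = ["L4", "L5"]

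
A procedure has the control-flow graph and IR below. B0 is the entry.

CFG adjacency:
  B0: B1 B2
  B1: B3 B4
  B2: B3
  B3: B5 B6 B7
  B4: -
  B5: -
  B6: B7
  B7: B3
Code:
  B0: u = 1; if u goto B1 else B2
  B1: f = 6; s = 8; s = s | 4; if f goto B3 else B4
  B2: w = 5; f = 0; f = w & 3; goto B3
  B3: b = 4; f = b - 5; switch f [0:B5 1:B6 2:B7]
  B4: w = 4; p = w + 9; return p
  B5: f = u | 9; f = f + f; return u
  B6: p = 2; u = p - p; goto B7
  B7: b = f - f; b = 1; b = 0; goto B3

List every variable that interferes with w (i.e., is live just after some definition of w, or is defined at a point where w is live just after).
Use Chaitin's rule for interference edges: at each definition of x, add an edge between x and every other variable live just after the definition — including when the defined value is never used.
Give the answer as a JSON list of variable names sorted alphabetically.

def/use:
  B0 def {u} use ∅
  B1 def {f,s} use ∅
  B2 def {f,w} use ∅
  B3 def {b,f} use ∅
  B4 def {p,w} use ∅
  B5 def {f} use {u}
  B6 def {p,u} use ∅
  B7 def {b} use {f}

Liveness:
  B0 li=∅ lo={u}
  B1 li={u} lo={u}
  B2 li={u} lo={u}
  B3 li={u} lo={f,u}
  B4 li=∅ lo=∅
  B5 li={u} lo=∅
  B6 li={f} lo={f,u}
  B7 li={f,u} lo={u}

Conflict graph:
  b↔{u}
  f↔{p,s,u,w}
  p↔{f}
  s↔{f,u}
  u↔{b,f,s,w}
  w↔{f,u}

N(w) = ["f", "u"]

Answer: ["f", "u"]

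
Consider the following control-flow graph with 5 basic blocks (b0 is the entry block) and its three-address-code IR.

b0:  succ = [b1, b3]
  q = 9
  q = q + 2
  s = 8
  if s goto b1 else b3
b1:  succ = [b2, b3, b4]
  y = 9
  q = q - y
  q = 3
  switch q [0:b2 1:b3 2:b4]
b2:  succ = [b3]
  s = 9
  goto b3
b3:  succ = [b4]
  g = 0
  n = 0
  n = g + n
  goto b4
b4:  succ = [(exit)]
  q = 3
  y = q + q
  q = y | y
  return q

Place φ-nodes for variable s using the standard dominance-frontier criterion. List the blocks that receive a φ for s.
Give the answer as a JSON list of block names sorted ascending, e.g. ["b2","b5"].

Answer: ["b3", "b4"]

Analysis:
idom tree: b1←b0 b2←b1 b3←b0 b4←b0
Join-block Dom:
  b3: preds {b0,b1,b2}: {b0} ∩ {b0,b1} ∩ {b0,b1,b2} = {b0}; idom=b0
  b4: preds {b1,b3}: {b0,b1} ∩ {b0,b3} = {b0}; idom=b0

DF derivation:
  b3←b0: walk · to b0
  b3←b1: walk b1 to b0
  b3←b2: walk b2→b1 to b0
  b4←b1: walk b1 to b0
  b4←b3: walk b3 to b0
  DF(b0)=∅
  DF(b1)={b3,b4}
  DF(b2)={b3}
  DF(b3)={b4}
  DF(b4)=∅

φ for s: defs {b0,b2}
  DF⁺ = {b3,b4}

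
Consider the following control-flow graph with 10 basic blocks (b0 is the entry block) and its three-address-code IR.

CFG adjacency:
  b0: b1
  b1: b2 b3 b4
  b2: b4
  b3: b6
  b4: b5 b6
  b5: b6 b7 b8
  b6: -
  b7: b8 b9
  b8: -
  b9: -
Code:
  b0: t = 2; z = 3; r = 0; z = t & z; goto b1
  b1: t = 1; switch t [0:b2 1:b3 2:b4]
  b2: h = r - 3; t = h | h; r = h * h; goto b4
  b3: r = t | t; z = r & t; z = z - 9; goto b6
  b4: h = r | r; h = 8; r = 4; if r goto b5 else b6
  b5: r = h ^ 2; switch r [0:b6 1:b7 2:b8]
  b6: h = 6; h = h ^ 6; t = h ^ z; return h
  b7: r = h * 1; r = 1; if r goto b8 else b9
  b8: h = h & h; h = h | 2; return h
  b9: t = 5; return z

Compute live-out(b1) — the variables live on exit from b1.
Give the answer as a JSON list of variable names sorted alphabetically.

Answer: ["r", "t", "z"]

Working:
Per-block:
  b0: {r,t,z} / ∅
  b1: {t} / ∅
  b2: {h,r,t} / {r}
  b3: {r,z} / {t}
  b4: {h,r} / {r}
  b5: {r} / {h}
  b6: {h,t} / {z}
  b7: {r} / {h}
  b8: {h} / {h}
  b9: {t} / {z}

Backward fixpoint:
  live b0: ∅→{r,z}
  live b1: {r,z}→{r,t,z}
  live b2: {r,z}→{r,z}
  live b3: {t}→{z}
  live b4: {r,z}→{h,z}
  live b5: {h,z}→{h,z}
  live b6: {z}→∅
  live b7: {h,z}→{h,z}
  live b8: {h}→∅
  live b9: {z}→∅

live-out(b1) = ["r", "t", "z"]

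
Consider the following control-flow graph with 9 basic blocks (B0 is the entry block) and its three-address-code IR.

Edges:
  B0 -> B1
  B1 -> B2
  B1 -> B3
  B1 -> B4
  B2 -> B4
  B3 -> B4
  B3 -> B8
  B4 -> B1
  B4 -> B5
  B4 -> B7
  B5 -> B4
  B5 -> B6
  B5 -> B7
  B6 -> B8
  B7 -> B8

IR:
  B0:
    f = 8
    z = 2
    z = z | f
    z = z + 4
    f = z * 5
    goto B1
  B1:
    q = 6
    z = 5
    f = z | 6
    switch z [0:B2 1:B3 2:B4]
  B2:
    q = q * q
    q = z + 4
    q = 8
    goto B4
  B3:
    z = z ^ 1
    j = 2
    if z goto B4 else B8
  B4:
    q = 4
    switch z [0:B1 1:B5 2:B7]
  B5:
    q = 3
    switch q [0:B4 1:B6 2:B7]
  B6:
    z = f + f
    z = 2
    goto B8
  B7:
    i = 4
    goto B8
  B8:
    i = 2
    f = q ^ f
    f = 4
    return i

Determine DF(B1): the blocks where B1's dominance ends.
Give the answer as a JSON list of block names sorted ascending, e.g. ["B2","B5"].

Answer: ["B1"]

Working:
idom tree: B1←B0 B2←B1 B3←B1 B4←B1 B5←B4 B6←B5 B7←B4 B8←B1
Join-block Dom:
  B1: preds {B0,B4}: {B0} ∩ {B0,B1,B4} = {B0}; idom=B0
  B4: preds {B1,B2,B3,B5}: {B0,B1} ∩ {B0,B1,B2} ∩ {B0,B1,B3} ∩ {B0,B1,B4,B5} = {B0,B1}; idom=B1
  B7: preds {B4,B5}: {B0,B1,B4} ∩ {B0,B1,B4,B5} = {B0,B1,B4}; idom=B4
  B8: preds {B3,B6,B7}: {B0,B1,B3} ∩ {B0,B1,B4,B5,B6} ∩ {B0,B1,B4,B7} = {B0,B1}; idom=B1

DF derivation:
  B1←B0: walk · to B0
  B1←B4: walk B4→B1 to B0
  B4←B1: walk · to B1
  B4←B2: walk B2 to B1
  B4←B3: walk B3 to B1
  B4←B5: walk B5→B4 to B1
  B7←B4: walk · to B4
  B7←B5: walk B5 to B4
  B8←B3: walk B3 to B1
  B8←B6: walk B6→B5→B4 to B1
  B8←B7: walk B7→B4 to B1
  B0: DF=∅
  B1: DF={B1}
  B2: DF={B4}
  B3: DF={B4,B8}
  B4: DF={B1,B4,B8}
  B5: DF={B4,B7,B8}
  B6: DF={B8}
  B7: DF={B8}
  B8: DF=∅

DF(B1) = ["B1"]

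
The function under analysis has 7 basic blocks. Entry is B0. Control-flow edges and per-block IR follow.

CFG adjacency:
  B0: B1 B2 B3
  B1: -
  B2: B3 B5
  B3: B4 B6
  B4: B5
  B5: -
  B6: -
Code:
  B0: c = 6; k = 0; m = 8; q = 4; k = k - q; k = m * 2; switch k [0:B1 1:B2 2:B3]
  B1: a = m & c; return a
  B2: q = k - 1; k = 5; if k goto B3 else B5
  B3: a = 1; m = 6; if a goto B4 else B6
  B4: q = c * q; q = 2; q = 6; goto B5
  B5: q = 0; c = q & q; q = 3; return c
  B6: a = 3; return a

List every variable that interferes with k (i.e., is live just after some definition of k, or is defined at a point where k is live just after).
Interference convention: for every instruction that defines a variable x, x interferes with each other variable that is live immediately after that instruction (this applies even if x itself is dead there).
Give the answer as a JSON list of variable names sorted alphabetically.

Answer: ["c", "m", "q"]

Working:
def/use:
  B0: def={c,k,m,q} ue=∅
  B1: def={a} ue={c,m}
  B2: def={k,q} ue={k}
  B3: def={a,m} ue=∅
  B4: def={q} ue={c,q}
  B5: def={c,q} ue=∅
  B6: def={a} ue=∅

Backward fixpoint:
  B0 li=∅ lo={c,k,m,q}
  B1 li={c,m} lo=∅
  B2 li={c,k} lo={c,q}
  B3 li={c,q} lo={c,q}
  B4 li={c,q} lo=∅
  B5 li=∅ lo=∅
  B6 li=∅ lo=∅

Interfere edges:
  a: {c,m,q}
  c: {a,k,m,q}
  k: {c,m,q}
  m: {a,c,k,q}
  q: {a,c,k,m}

N(k) = ["c", "m", "q"]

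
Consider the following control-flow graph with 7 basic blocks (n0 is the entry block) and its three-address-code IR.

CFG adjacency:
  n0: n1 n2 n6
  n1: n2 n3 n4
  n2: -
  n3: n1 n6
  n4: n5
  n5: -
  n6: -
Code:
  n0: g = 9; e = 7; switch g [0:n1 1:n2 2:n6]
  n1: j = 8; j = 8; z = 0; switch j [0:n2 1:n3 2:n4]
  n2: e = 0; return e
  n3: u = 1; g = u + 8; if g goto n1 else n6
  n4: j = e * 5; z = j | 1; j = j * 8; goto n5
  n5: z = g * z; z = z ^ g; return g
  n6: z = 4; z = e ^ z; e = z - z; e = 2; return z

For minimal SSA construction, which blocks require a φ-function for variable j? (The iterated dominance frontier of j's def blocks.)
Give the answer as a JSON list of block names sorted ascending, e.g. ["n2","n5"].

Answer: ["n1", "n2", "n6"]

Analysis:
idom tree: n1←n0 n2←n0 n3←n1 n4←n1 n5←n4 n6←n0
Join-block Dom:
  n1: preds {n0,n3}: {n0} ∩ {n0,n1,n3} = {n0}; idom=n0
  n2: preds {n0,n1}: {n0} ∩ {n0,n1} = {n0}; idom=n0
  n6: preds {n0,n3}: {n0} ∩ {n0,n1,n3} = {n0}; idom=n0

DF walk-up:
  n1←n0: walk · to n0
  n1←n3: walk n3→n1 to n0
  n2←n0: walk · to n0
  n2←n1: walk n1 to n0
  n6←n0: walk · to n0
  n6←n3: walk n3→n1 to n0
  n0 → ∅
  n1 → {n1,n2,n6}
  n2 → ∅
  n3 → {n1,n6}
  n4 → ∅
  n5 → ∅
  n6 → ∅

φ for j: defs {n1,n4}
  DF⁺ = {n1,n2,n6}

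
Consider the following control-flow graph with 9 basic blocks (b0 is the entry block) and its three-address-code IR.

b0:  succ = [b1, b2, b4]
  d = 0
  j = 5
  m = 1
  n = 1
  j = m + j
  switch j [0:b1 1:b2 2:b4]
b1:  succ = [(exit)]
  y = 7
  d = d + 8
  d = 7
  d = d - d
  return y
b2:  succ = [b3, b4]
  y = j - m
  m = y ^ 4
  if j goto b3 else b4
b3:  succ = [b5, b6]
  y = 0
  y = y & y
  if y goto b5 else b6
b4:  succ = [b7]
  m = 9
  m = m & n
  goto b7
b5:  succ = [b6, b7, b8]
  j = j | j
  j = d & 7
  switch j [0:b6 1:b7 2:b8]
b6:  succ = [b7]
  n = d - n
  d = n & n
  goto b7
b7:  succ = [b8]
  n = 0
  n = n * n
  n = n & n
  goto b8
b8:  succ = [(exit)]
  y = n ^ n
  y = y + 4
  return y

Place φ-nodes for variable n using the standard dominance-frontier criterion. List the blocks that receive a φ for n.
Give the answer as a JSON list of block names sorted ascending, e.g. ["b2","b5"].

Answer: ["b7", "b8"]

Derivation:
idom tree: b1←b0 b2←b0 b3←b2 b4←b0 b5←b3 b6←b3 b7←b0 b8←b0
Dom∩ at merges:
  b4: preds {b0,b2}: {b0} ∩ {b0,b2} = {b0}; idom=b0
  b6: preds {b3,b5}: {b0,b2,b3} ∩ {b0,b2,b3,b5} = {b0,b2,b3}; idom=b3
  b7: preds {b4,b5,b6}: {b0,b4} ∩ {b0,b2,b3,b5} ∩ {b0,b2,b3,b6} = {b0}; idom=b0
  b8: preds {b5,b7}: {b0,b2,b3,b5} ∩ {b0,b7} = {b0}; idom=b0

DF derivation:
  join b4 pred b0: · stop@b0
  join b4 pred b2: b2 stop@b0
  join b6 pred b3: · stop@b3
  join b6 pred b5: b5 stop@b3
  join b7 pred b4: b4 stop@b0
  join b7 pred b5: b5→b3→b2 stop@b0
  join b7 pred b6: b6→b3→b2 stop@b0
  join b8 pred b5: b5→b3→b2 stop@b0
  join b8 pred b7: b7 stop@b0
  DF(b0)=∅
  DF(b1)=∅
  DF(b2)={b4,b7,b8}
  DF(b3)={b7,b8}
  DF(b4)={b7}
  DF(b5)={b6,b7,b8}
  DF(b6)={b7}
  DF(b7)={b8}
  DF(b8)=∅

φ for n: defs {b0,b6,b7}
  DF⁺ = {b7,b8}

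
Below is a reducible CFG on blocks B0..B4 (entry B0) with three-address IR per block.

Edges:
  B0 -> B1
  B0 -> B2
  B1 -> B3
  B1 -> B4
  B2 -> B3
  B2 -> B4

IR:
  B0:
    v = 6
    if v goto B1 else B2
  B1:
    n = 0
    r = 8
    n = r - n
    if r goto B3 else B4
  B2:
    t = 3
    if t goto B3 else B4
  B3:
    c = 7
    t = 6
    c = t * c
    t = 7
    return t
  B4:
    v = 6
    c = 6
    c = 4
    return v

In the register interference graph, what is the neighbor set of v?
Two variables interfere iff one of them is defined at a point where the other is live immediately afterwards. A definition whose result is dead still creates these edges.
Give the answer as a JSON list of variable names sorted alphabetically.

Answer: ["c"]

Working:
Per-block:
  B0: {v} / ∅
  B1: {n,r} / ∅
  B2: {t} / ∅
  B3: {c,t} / ∅
  B4: {c,v} / ∅

Live sets:
  live B0: ∅→∅
  live B1: ∅→∅
  live B2: ∅→∅
  live B3: ∅→∅
  live B4: ∅→∅

Interference:
  c↔{t,v}
  n↔{r}
  r↔{n}
  t↔{c}
  v↔{c}

N(v) = ["c"]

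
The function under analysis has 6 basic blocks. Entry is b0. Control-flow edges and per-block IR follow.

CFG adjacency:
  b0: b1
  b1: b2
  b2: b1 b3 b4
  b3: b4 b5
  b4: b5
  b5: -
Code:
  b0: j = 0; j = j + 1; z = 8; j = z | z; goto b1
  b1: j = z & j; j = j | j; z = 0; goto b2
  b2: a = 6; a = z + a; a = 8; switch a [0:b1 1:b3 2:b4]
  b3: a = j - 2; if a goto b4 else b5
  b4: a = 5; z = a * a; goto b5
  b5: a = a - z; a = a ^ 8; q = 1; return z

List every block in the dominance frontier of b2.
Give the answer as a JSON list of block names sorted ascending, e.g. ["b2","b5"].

Answer: ["b1"]

Working:
idom tree: b1←b0 b2←b1 b3←b2 b4←b2 b5←b2
Dom at joins:
  b1: preds {b0,b2}: {b0} ∩ {b0,b1,b2} = {b0}; idom=b0
  b4: preds {b2,b3}: {b0,b1,b2} ∩ {b0,b1,b2,b3} = {b0,b1,b2}; idom=b2
  b5: preds {b3,b4}: {b0,b1,b2,b3} ∩ {b0,b1,b2,b4} = {b0,b1,b2}; idom=b2

DF walk-up:
  join b1 pred b0: · stop@b0
  join b1 pred b2: b2→b1 stop@b0
  join b4 pred b2: · stop@b2
  join b4 pred b3: b3 stop@b2
  join b5 pred b3: b3 stop@b2
  join b5 pred b4: b4 stop@b2
  b0: DF=∅
  b1: DF={b1}
  b2: DF={b1}
  b3: DF={b4,b5}
  b4: DF={b5}
  b5: DF=∅

DF(b2) = ["b1"]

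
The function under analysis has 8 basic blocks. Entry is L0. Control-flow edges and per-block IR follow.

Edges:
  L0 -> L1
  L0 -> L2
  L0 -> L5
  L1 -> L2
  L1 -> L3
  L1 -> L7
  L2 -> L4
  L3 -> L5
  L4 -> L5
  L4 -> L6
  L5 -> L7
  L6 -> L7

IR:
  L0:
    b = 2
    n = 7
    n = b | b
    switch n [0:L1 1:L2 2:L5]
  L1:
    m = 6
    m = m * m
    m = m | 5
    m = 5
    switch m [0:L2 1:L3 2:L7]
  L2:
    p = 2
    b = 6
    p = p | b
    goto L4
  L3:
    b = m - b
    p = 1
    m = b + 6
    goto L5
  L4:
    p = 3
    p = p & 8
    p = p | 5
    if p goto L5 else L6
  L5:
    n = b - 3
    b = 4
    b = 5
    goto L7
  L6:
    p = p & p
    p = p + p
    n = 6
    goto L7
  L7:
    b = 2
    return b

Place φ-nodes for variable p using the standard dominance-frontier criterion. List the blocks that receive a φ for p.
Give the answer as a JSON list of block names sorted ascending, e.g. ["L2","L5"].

Answer: ["L5", "L7"]

Analysis:
idom tree: L1←L0 L2←L0 L3←L1 L4←L2 L5←L0 L6←L4 L7←L0
Dom at joins:
  L2: preds {L0,L1}: {L0} ∩ {L0,L1} = {L0}; idom=L0
  L5: preds {L0,L3,L4}: {L0} ∩ {L0,L1,L3} ∩ {L0,L2,L4} = {L0}; idom=L0
  L7: preds {L1,L5,L6}: {L0,L1} ∩ {L0,L5} ∩ {L0,L2,L4,L6} = {L0}; idom=L0

DF derivation:
  L2←L0: walk · to L0
  L2←L1: walk L1 to L0
  L5←L0: walk · to L0
  L5←L3: walk L3→L1 to L0
  L5←L4: walk L4→L2 to L0
  L7←L1: walk L1 to L0
  L7←L5: walk L5 to L0
  L7←L6: walk L6→L4→L2 to L0
  L0 → ∅
  L1 → {L2,L5,L7}
  L2 → {L5,L7}
  L3 → {L5}
  L4 → {L5,L7}
  L5 → {L7}
  L6 → {L7}
  L7 → ∅

φ for p: defs {L2,L3,L4,L6}
  DF⁺ = {L5,L7}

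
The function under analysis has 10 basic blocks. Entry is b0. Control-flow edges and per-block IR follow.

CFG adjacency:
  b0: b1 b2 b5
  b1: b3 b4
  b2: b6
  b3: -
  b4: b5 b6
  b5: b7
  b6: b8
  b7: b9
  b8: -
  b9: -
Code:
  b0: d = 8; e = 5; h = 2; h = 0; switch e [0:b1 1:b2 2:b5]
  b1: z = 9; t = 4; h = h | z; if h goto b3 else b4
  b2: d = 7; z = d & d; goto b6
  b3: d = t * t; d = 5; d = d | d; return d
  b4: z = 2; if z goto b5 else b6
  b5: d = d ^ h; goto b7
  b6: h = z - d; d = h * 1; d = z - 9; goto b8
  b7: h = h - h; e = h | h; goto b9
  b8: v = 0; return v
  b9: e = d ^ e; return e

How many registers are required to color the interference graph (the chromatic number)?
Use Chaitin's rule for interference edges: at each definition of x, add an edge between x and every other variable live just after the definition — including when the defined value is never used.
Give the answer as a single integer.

Answer: 4

Working:
Block summaries:
  b0: def={d,e,h} ue=∅
  b1: def={h,t,z} ue={h}
  b2: def={d,z} ue=∅
  b3: def={d} ue={t}
  b4: def={z} ue=∅
  b5: def={d} ue={d,h}
  b6: def={d,h} ue={d,z}
  b7: def={e,h} ue={h}
  b8: def={v} ue=∅
  b9: def={e} ue={d,e}

Live sets:
  b0: in=∅ out={d,h}
  b1: in={d,h} out={d,h,t}
  b2: in=∅ out={d,z}
  b3: in={t} out=∅
  b4: in={d,h} out={d,h,z}
  b5: in={d,h} out={d,h}
  b6: in={d,z} out=∅
  b7: in={d,h} out={d,e}
  b8: in=∅ out=∅
  b9: in={d,e} out=∅

Interfere edges:
  d: {e,h,t,z}
  e: {d,h}
  h: {d,e,t,z}
  t: {d,h,z}
  v: ∅
  z: {d,h,t}

Colouring:
  {d,h,t,z} pairwise interfere (4-clique) ⇒ χ ≥ 4
  assign d→R0 e→R2 h→R1 t→R2 v→R0 z→R3 — no edge inside a register ⇒ χ ≤ 4
  χ = 4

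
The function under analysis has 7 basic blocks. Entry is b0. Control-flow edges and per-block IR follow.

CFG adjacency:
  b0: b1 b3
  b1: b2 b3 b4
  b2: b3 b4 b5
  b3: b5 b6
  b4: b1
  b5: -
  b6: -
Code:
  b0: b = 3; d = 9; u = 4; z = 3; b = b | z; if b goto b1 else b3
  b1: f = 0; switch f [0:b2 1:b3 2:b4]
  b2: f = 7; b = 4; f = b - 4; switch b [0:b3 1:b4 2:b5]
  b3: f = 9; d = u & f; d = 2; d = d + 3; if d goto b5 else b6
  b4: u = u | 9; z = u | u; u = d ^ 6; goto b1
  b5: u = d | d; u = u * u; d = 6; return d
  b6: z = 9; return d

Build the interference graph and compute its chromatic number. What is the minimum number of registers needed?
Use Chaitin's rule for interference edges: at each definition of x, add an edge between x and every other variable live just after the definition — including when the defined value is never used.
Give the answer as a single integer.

Answer: 4

Working:
def/use:
  b0: def={b,d,u,z} ue=∅
  b1: def={f} ue=∅
  b2: def={b,f} ue=∅
  b3: def={d,f} ue={u}
  b4: def={u,z} ue={d,u}
  b5: def={d,u} ue={d}
  b6: def={z} ue={d}

Liveness:
  b0: in=∅ out={d,u}
  b1: in={d,u} out={d,u}
  b2: in={d,u} out={d,u}
  b3: in={u} out={d}
  b4: in={d,u} out={d,u}
  b5: in={d} out=∅
  b6: in={d} out=∅

Conflict graph:
  b↔{d,f,u,z}
  d↔{b,f,u,z}
  f↔{b,d,u}
  u↔{b,d,f,z}
  z↔{b,d,u}

Registers:
  clique {b,d,f,u} ⇒ need ≥ 4
  4-colouring: R0={b}  R1={d}  R2={u}  R3={f,z}
  χ = 4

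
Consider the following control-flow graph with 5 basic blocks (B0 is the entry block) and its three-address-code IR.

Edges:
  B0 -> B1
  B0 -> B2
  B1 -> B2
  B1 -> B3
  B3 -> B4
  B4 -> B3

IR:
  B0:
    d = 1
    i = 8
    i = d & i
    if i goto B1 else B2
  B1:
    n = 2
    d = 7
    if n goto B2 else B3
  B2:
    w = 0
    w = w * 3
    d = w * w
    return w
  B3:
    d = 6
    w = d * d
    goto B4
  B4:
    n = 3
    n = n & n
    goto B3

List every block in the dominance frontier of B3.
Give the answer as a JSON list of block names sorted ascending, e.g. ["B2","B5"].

idom tree: B1←B0 B2←B0 B3←B1 B4←B3
Dom at joins:
  B2: preds {B0,B1}: {B0} ∩ {B0,B1} = {B0}; idom=B0
  B3: preds {B1,B4}: {B0,B1} ∩ {B0,B1,B3,B4} = {B0,B1}; idom=B1

DF derivation:
  join B2 pred B0: · stop@B0
  join B2 pred B1: B1 stop@B0
  join B3 pred B1: · stop@B1
  join B3 pred B4: B4→B3 stop@B1
  B0 → ∅
  B1 → {B2}
  B2 → ∅
  B3 → {B3}
  B4 → {B3}

DF(B3) = ["B3"]

Answer: ["B3"]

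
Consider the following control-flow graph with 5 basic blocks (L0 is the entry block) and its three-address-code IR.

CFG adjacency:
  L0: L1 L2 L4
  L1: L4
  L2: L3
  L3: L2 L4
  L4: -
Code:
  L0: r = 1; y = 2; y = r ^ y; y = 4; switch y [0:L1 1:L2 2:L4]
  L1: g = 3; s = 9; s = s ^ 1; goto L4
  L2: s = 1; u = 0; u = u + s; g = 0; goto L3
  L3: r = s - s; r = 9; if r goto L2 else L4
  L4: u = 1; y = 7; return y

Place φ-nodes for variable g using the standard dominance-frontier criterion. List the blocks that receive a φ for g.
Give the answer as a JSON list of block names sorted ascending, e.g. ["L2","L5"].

idom tree: L1←L0 L2←L0 L3←L2 L4←L0
Dom at joins:
  L2: preds {L0,L3}: {L0} ∩ {L0,L2,L3} = {L0}; idom=L0
  L4: preds {L0,L1,L3}: {L0} ∩ {L0,L1} ∩ {L0,L2,L3} = {L0}; idom=L0

DF derivation:
  join L2 pred L0: · stop@L0
  join L2 pred L3: L3→L2 stop@L0
  join L4 pred L0: · stop@L0
  join L4 pred L1: L1 stop@L0
  join L4 pred L3: L3→L2 stop@L0
  L0 → ∅
  L1 → {L4}
  L2 → {L2,L4}
  L3 → {L2,L4}
  L4 → ∅

φ for g: defs {L1,L2}
  DF⁺ = {L2,L4}

Answer: ["L2", "L4"]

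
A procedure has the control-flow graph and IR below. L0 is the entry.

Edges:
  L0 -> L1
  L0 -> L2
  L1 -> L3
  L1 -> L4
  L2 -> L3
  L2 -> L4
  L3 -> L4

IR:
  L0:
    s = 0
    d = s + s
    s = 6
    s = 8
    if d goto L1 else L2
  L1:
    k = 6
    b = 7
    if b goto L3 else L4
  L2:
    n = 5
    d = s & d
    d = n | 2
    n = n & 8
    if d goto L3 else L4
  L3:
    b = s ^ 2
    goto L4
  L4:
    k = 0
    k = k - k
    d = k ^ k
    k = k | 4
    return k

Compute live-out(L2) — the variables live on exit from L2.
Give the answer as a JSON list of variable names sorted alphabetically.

def/use:
  L0 def {d,s} use ∅
  L1 def {b,k} use ∅
  L2 def {d,n} use {d,s}
  L3 def {b} use {s}
  L4 def {d,k} use ∅

Live sets:
  L0 li=∅ lo={d,s}
  L1 li={s} lo={s}
  L2 li={d,s} lo={s}
  L3 li={s} lo=∅
  L4 li=∅ lo=∅

live-out(L2) = ["s"]

Answer: ["s"]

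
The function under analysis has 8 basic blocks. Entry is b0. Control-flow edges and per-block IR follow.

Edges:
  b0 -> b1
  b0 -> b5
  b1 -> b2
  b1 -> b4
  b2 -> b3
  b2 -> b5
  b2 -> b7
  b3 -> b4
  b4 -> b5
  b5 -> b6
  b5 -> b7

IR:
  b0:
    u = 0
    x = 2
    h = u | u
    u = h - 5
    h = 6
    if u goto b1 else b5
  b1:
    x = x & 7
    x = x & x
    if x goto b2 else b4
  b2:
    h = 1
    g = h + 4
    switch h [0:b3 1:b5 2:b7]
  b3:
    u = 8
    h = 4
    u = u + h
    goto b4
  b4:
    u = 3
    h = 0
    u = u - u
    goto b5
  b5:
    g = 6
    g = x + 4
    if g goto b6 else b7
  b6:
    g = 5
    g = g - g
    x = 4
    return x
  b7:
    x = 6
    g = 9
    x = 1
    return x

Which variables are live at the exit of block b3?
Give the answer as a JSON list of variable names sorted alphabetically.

Block summaries:
  b0 def {h,u,x} use ∅
  b1 def {x} use {x}
  b2 def {g,h} use ∅
  b3 def {h,u} use ∅
  b4 def {h,u} use ∅
  b5 def {g} use {x}
  b6 def {g,x} use ∅
  b7 def {g,x} use ∅

Liveness:
  live b0: ∅→{x}
  live b1: {x}→{x}
  live b2: {x}→{x}
  live b3: {x}→{x}
  live b4: {x}→{x}
  live b5: {x}→∅
  live b6: ∅→∅
  live b7: ∅→∅

live-out(b3) = ["x"]

Answer: ["x"]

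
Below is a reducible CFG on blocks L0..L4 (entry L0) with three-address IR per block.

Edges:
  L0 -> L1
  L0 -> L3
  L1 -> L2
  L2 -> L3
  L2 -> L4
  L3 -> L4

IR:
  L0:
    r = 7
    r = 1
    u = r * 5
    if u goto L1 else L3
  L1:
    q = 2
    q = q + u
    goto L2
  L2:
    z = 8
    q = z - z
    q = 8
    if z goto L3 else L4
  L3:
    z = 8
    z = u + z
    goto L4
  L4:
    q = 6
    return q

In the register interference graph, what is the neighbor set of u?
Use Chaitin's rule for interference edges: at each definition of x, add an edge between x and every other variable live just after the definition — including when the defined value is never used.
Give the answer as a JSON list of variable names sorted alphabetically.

Block summaries:
  L0: def={r,u} ue=∅
  L1: def={q} ue={u}
  L2: def={q,z} ue=∅
  L3: def={z} ue={u}
  L4: def={q} ue=∅

Backward fixpoint:
  L0 li=∅ lo={u}
  L1 li={u} lo={u}
  L2 li={u} lo={u}
  L3 li={u} lo=∅
  L4 li=∅ lo=∅

Interfere edges:
  q: {u,z}
  r: ∅
  u: {q,z}
  z: {q,u}

N(u) = ["q", "z"]

Answer: ["q", "z"]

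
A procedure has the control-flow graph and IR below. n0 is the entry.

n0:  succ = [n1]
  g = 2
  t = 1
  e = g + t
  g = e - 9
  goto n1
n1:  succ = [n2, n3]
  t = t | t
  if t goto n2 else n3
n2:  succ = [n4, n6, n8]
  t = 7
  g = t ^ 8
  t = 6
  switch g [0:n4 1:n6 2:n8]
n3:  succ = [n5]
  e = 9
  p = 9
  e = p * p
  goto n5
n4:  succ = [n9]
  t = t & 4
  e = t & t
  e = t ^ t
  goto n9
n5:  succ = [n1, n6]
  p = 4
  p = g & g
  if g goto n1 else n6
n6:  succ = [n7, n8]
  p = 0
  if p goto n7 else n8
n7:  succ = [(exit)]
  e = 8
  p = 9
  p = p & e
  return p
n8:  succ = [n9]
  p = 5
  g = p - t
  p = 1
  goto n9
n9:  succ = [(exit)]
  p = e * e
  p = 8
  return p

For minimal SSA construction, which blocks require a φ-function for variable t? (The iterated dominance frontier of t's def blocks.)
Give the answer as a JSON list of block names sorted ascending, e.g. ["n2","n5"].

Answer: ["n1", "n6", "n8", "n9"]

Working:
idom tree: n1←n0 n2←n1 n3←n1 n4←n2 n5←n3 n6←n1 n7←n6 n8←n1 n9←n1
Join-block Dom:
  n1: preds {n0,n5}: {n0} ∩ {n0,n1,n3,n5} = {n0}; idom=n0
  n6: preds {n2,n5}: {n0,n1,n2} ∩ {n0,n1,n3,n5} = {n0,n1}; idom=n1
  n8: preds {n2,n6}: {n0,n1,n2} ∩ {n0,n1,n6} = {n0,n1}; idom=n1
  n9: preds {n4,n8}: {n0,n1,n2,n4} ∩ {n0,n1,n8} = {n0,n1}; idom=n1

DF walk-up:
  n1←n0: walk · to n0
  n1←n5: walk n5→n3→n1 to n0
  n6←n2: walk n2 to n1
  n6←n5: walk n5→n3 to n1
  n8←n2: walk n2 to n1
  n8←n6: walk n6 to n1
  n9←n4: walk n4→n2 to n1
  n9←n8: walk n8 to n1
  n0: DF=∅
  n1: DF={n1}
  n2: DF={n6,n8,n9}
  n3: DF={n1,n6}
  n4: DF={n9}
  n5: DF={n1,n6}
  n6: DF={n8}
  n7: DF=∅
  n8: DF={n9}
  n9: DF=∅

φ for t: defs {n0,n1,n2,n4}
  DF⁺ = {n1,n6,n8,n9}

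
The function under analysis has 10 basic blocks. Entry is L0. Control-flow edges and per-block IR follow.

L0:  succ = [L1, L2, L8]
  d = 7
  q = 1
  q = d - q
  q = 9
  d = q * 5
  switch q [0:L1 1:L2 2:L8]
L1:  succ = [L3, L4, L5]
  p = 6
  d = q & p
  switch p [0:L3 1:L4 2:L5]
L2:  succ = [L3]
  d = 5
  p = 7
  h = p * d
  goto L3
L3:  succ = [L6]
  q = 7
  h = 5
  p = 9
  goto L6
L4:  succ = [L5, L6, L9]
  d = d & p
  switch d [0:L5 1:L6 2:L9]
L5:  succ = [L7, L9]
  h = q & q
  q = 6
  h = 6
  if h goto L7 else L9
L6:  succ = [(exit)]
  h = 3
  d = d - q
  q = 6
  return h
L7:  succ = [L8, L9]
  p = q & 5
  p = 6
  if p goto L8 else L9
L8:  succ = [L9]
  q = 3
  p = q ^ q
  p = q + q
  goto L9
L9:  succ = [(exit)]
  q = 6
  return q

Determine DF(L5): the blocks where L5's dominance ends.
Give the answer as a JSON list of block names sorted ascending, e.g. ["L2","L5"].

Answer: ["L8", "L9"]

Derivation:
idom tree: L1←L0 L2←L0 L3←L0 L4←L1 L5←L1 L6←L0 L7←L5 L8←L0 L9←L0
Dom∩ at merges:
  L3: preds {L1,L2}: {L0,L1} ∩ {L0,L2} = {L0}; idom=L0
  L5: preds {L1,L4}: {L0,L1} ∩ {L0,L1,L4} = {L0,L1}; idom=L1
  L6: preds {L3,L4}: {L0,L3} ∩ {L0,L1,L4} = {L0}; idom=L0
  L8: preds {L0,L7}: {L0} ∩ {L0,L1,L5,L7} = {L0}; idom=L0
  L9: preds {L4,L5,L7,L8}: {L0,L1,L4} ∩ {L0,L1,L5} ∩ {L0,L1,L5,L7} ∩ {L0,L8} = {L0}; idom=L0

DF walk-up:
  join L3 pred L1: L1 stop@L0
  join L3 pred L2: L2 stop@L0
  join L5 pred L1: · stop@L1
  join L5 pred L4: L4 stop@L1
  join L6 pred L3: L3 stop@L0
  join L6 pred L4: L4→L1 stop@L0
  join L8 pred L0: · stop@L0
  join L8 pred L7: L7→L5→L1 stop@L0
  join L9 pred L4: L4→L1 stop@L0
  join L9 pred L5: L5→L1 stop@L0
  join L9 pred L7: L7→L5→L1 stop@L0
  join L9 pred L8: L8 stop@L0
  L0: DF=∅
  L1: DF={L3,L6,L8,L9}
  L2: DF={L3}
  L3: DF={L6}
  L4: DF={L5,L6,L9}
  L5: DF={L8,L9}
  L6: DF=∅
  L7: DF={L8,L9}
  L8: DF={L9}
  L9: DF=∅

DF(L5) = ["L8", "L9"]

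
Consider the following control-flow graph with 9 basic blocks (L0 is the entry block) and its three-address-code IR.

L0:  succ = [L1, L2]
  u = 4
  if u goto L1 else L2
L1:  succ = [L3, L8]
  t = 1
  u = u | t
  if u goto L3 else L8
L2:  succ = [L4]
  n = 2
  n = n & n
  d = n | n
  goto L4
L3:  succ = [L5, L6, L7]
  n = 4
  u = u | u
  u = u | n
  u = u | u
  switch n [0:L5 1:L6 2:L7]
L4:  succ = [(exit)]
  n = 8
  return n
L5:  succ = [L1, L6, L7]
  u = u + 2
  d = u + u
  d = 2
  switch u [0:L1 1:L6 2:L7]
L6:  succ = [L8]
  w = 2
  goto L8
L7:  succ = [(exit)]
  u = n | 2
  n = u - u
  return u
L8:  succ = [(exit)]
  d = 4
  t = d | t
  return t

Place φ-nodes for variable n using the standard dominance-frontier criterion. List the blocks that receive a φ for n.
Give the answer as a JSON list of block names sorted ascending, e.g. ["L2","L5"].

Answer: ["L1", "L8"]

Derivation:
idom tree: L1←L0 L2←L0 L3←L1 L4←L2 L5←L3 L6←L3 L7←L3 L8←L1
Dom∩ at merges:
  L1: preds {L0,L5}: {L0} ∩ {L0,L1,L3,L5} = {L0}; idom=L0
  L6: preds {L3,L5}: {L0,L1,L3} ∩ {L0,L1,L3,L5} = {L0,L1,L3}; idom=L3
  L7: preds {L3,L5}: {L0,L1,L3} ∩ {L0,L1,L3,L5} = {L0,L1,L3}; idom=L3
  L8: preds {L1,L6}: {L0,L1} ∩ {L0,L1,L3,L6} = {L0,L1}; idom=L1

Frontier:
  L1←L0: walk · to L0
  L1←L5: walk L5→L3→L1 to L0
  L6←L3: walk · to L3
  L6←L5: walk L5 to L3
  L7←L3: walk · to L3
  L7←L5: walk L5 to L3
  L8←L1: walk · to L1
  L8←L6: walk L6→L3 to L1
  L0 → ∅
  L1 → {L1}
  L2 → ∅
  L3 → {L1,L8}
  L4 → ∅
  L5 → {L1,L6,L7}
  L6 → {L8}
  L7 → ∅
  L8 → ∅

φ for n: defs {L2,L3,L4,L7}
  DF⁺ = {L1,L8}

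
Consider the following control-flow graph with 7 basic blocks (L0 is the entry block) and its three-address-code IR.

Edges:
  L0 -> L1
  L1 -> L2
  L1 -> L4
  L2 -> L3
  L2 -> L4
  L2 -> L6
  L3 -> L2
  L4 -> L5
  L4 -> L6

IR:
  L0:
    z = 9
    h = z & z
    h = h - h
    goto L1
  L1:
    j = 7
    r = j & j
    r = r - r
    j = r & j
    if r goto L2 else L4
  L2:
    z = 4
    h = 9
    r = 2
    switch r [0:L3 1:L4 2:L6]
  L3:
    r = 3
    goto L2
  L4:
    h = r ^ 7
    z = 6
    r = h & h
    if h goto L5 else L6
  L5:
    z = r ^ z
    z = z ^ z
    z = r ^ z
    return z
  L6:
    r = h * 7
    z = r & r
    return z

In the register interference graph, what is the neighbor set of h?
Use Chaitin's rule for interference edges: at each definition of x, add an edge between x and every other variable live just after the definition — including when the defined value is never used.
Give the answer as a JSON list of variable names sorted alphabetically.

Per-block:
  L0 def {h,z} use ∅
  L1 def {j,r} use ∅
  L2 def {h,r,z} use ∅
  L3 def {r} use ∅
  L4 def {h,r,z} use {r}
  L5 def {z} use {r,z}
  L6 def {r,z} use {h}

Backward fixpoint:
  live L0: ∅→∅
  live L1: ∅→{r}
  live L2: ∅→{h,r}
  live L3: ∅→∅
  live L4: {r}→{h,r,z}
  live L5: {r,z}→∅
  live L6: {h}→∅

Interference:
  h: {r,z}
  j: {r}
  r: {h,j,z}
  z: {h,r}

N(h) = ["r", "z"]

Answer: ["r", "z"]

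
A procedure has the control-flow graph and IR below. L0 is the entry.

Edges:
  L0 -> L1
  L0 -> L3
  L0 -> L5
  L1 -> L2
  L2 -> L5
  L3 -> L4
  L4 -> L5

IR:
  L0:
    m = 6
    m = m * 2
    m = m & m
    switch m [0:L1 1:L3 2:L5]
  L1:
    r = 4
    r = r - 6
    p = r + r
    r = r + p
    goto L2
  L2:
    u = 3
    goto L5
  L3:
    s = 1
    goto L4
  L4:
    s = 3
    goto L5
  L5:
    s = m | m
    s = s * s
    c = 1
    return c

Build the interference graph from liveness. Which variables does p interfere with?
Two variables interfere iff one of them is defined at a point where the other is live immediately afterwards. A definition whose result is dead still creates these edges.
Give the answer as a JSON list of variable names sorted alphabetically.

def/use:
  L0: def={m} ue=∅
  L1: def={p,r} ue=∅
  L2: def={u} ue=∅
  L3: def={s} ue=∅
  L4: def={s} ue=∅
  L5: def={c,s} ue={m}

Backward fixpoint:
  live L0: ∅→{m}
  live L1: {m}→{m}
  live L2: {m}→{m}
  live L3: {m}→{m}
  live L4: {m}→{m}
  live L5: {m}→∅

Interference:
  c: ∅
  m: {p,r,s,u}
  p: {m,r}
  r: {m,p}
  s: {m}
  u: {m}

N(p) = ["m", "r"]

Answer: ["m", "r"]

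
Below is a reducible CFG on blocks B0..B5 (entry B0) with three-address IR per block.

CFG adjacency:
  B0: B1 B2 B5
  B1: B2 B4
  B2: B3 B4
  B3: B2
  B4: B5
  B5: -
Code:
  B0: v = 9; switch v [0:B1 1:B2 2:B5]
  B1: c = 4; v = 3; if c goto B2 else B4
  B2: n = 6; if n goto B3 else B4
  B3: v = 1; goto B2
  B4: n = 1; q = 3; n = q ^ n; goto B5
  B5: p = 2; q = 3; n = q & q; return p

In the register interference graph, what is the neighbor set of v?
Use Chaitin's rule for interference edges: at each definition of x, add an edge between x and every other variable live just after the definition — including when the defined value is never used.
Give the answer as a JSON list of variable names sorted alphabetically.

Block summaries:
  B0 def {v} use ∅
  B1 def {c,v} use ∅
  B2 def {n} use ∅
  B3 def {v} use ∅
  B4 def {n,q} use ∅
  B5 def {n,p,q} use ∅

Liveness:
  B0 li=∅ lo=∅
  B1 li=∅ lo=∅
  B2 li=∅ lo=∅
  B3 li=∅ lo=∅
  B4 li=∅ lo=∅
  B5 li=∅ lo=∅

Conflict graph:
  c — {v}
  n — {p,q}
  p — {n,q}
  q — {n,p}
  v — {c}

N(v) = ["c"]

Answer: ["c"]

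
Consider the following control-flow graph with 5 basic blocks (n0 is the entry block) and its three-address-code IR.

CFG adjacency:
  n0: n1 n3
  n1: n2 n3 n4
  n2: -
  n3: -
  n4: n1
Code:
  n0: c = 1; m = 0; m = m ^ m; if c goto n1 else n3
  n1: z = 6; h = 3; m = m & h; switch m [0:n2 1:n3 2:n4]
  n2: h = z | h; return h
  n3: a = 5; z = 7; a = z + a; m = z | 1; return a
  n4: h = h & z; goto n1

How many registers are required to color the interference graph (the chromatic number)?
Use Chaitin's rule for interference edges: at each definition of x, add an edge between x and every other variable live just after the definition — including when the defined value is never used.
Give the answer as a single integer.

Answer: 3

Derivation:
def/use:
  n0 def {c,m} use ∅
  n1 def {h,m,z} use {m}
  n2 def {h} use {h,z}
  n3 def {a,m,z} use ∅
  n4 def {h} use {h,z}

Backward fixpoint:
  n0: in=∅ out={m}
  n1: in={m} out={h,m,z}
  n2: in={h,z} out=∅
  n3: in=∅ out=∅
  n4: in={h,m,z} out={m}

Conflict graph:
  a: {m,z}
  c: {m}
  h: {m,z}
  m: {a,c,h,z}
  z: {a,h,m}

Registers:
  lower bound: {a,m,z} mutually conflict ⇒ χ ≥ 3
  3-colouring: c0={m}  c1={c,z}  c2={a,h}
  χ = 3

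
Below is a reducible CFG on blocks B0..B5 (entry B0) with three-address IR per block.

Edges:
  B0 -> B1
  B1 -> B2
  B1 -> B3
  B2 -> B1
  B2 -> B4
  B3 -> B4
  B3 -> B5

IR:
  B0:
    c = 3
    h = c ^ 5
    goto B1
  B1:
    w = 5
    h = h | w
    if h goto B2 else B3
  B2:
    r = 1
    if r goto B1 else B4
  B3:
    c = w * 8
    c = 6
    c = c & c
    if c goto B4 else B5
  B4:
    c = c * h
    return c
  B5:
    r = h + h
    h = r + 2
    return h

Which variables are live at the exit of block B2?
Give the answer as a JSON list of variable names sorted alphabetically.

Answer: ["c", "h"]

Analysis:
Per-block:
  B0 def {c,h} use ∅
  B1 def {h,w} use {h}
  B2 def {r} use ∅
  B3 def {c} use {w}
  B4 def {c} use {c,h}
  B5 def {h,r} use {h}

Backward fixpoint:
  B0 li=∅ lo={c,h}
  B1 li={c,h} lo={c,h,w}
  B2 li={c,h} lo={c,h}
  B3 li={h,w} lo={c,h}
  B4 li={c,h} lo=∅
  B5 li={h} lo=∅

live-out(B2) = ["c", "h"]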